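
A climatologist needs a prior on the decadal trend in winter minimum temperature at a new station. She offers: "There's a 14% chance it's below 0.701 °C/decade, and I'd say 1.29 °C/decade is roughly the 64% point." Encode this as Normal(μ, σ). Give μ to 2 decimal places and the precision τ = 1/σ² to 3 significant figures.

The p-quantile of Normal(μ,σ) is μ + z_p·σ, with z_{0.14} = -1.08 and z_{0.64} = 0.3585.
Eliminate σ: μ = (z₂·x₁ − z₁·x₂)/(z₂ − z₁) = (0.3585·0.701 − (-1.08)·1.29)/1.439 = 1.14.
Then σ = (x₂ − x₁)/(z₂ − z₁) = (1.29 − 0.701)/1.439 = 0.41.
Precision τ = 1/σ² = 1/0.4094² = 5.97.

μ = 1.14, τ = 5.97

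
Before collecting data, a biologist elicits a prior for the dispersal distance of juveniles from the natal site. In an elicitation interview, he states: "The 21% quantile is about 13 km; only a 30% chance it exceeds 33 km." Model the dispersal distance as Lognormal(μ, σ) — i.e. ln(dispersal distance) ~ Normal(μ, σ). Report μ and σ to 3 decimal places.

If T ~ Lognormal(μ,σ) then ln T ~ Normal(μ,σ), so the p-quantile of ln T is μ + z_p·σ.
ln(13) = 2.565 and ln(33) = 3.497; z_{0.21} = -0.8064, z_{0.7} = 0.5244.
σ = (3.497 − 2.565)/(0.5244 − (-0.8064)) = 0.700.
μ = 2.565 − (-0.8064)·0.700 = 3.129.

μ ≈ 3.129, σ ≈ 0.700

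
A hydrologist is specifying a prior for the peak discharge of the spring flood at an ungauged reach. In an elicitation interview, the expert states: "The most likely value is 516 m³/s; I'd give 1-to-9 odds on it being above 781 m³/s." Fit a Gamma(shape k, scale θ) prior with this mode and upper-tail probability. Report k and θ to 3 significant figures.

k ≈ 11.8, θ ≈ 47.6

Gamma(k,θ) with k>1 has mode (k−1)θ, so θ = 516/(k−1).
Need P(X < 781) = 0.9 with θ tied to k this way. Start at k = 2, θ = 516: P(X<781) ≈ 0.447.
Too low — raise k to concentrate. Iterating converges to k ≈ 11.8.
Then θ = 516/(11.8−1) ≈ 47.6.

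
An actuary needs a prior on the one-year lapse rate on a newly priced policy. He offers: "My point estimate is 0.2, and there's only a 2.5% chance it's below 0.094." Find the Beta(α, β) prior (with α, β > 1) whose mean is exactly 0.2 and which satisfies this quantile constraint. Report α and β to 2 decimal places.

With mean 0.2 fixed, write α = 0.2s, β = 0.8s where s = α+β.
Need P(θ < 0.094) = 0.025 under Beta(0.2s, 0.8s). Normal approximation: (q−m)/√(m(1−m)/s) ≈ z_{0.025} = -1.96, so s ≈ 0.2·0.8·(-1.96)²/(0.094−0.2)² = 54.7.
At s = 54.7: P(θ<0.094) ≈ 0.011. Adjusting to match 0.025 gives s ≈ 40.96.
So α = 0.2·40.96 ≈ 8.19, β = 0.8·40.96 ≈ 32.77.

α ≈ 8.19, β ≈ 32.77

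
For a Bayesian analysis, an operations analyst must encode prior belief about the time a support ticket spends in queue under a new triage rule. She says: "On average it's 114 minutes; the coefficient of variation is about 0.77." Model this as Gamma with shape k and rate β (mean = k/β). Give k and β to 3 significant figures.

For Gamma(k, rate β): mean = k/β, variance = k/β², so CV = 1/√k.
CV = 0.77, hence k = 1/CV² = 1.69.
Then β = k/mean = 1.69/114 = 0.0148.

k ≈ 1.69, β ≈ 0.0148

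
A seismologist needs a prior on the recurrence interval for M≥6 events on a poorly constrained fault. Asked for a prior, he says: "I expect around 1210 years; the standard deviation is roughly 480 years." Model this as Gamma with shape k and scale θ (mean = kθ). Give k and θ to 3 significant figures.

k ≈ 6.35, θ ≈ 190

For Gamma(k, scale θ): mean = kθ, variance = kθ², so CV = 1/√k.
CV = SD/mean = 480/1210 = 0.3967, hence k = 1/CV² = 6.35.
Then θ = mean/k = 1210/6.35 = 190.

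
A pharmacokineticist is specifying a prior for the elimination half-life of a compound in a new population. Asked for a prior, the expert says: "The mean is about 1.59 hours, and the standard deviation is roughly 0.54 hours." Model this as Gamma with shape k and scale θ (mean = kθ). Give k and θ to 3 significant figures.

For Gamma(k, scale θ): mean = kθ, variance = kθ², so CV = 1/√k.
CV = SD/mean = 0.54/1.59 = 0.3396, hence k = 1/CV² = 8.67.
Then θ = mean/k = 1.59/8.67 = 0.183.

k ≈ 8.67, θ ≈ 0.183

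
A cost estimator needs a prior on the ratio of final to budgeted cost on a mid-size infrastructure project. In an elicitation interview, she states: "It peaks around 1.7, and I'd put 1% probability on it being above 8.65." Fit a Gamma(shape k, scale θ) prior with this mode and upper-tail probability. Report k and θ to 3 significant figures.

k ≈ 2.47, θ ≈ 1.15

Gamma(k,θ) with k>1 has mode (k−1)θ, so θ = 1.7/(k−1).
Need P(X < 8.65) = 0.99 with θ tied to k this way. Start at k = 2, θ = 1.7: P(X<8.65) ≈ 0.962.
Too low — raise k to concentrate. Iterating converges to k ≈ 2.47.
Then θ = 1.7/(2.47−1) ≈ 1.15.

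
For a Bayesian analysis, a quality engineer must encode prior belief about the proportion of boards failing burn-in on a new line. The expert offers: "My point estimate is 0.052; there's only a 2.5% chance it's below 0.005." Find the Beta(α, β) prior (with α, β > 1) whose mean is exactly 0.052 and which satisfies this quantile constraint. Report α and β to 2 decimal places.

α ≈ 1.71, β ≈ 31.09

With mean 0.052 fixed, write α = 0.052s, β = 0.948s where s = α+β.
Need P(θ < 0.005) = 0.025 under Beta(0.052s, 0.948s). Normal approximation: (q−m)/√(m(1−m)/s) ≈ z_{0.025} = -1.96, so s ≈ 0.052·0.948·(-1.96)²/(0.005−0.052)² = 85.7.
At s = 85.7: P(θ<0.005) ≈ 0.000. Adjusting to match 0.025 gives s ≈ 32.80.
So α = 0.052·32.80 ≈ 1.71, β = 0.948·32.80 ≈ 31.09.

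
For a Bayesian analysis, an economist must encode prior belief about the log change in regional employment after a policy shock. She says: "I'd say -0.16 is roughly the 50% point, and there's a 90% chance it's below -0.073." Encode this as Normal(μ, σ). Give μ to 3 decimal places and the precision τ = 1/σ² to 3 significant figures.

μ = -0.160, τ = 217

For Normal(μ,σ), the p-quantile is μ + z_p·σ. Here z_{0.5} = 0, z_{0.9} = 1.282.
So -0.16 = μ + 0σ and -0.073 = μ + 1.282σ.
Subtracting: σ = (-0.073 − -0.16)/(1.282 − (0)) = 0.068.
Then μ = -0.16 − (0)·0.068 = -0.160.
Precision τ = 1/σ² = 1/0.06789² = 217.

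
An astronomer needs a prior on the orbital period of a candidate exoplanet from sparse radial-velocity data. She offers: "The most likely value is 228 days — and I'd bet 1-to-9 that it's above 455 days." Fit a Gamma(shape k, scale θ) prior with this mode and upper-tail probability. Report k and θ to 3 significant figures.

k ≈ 5.02, θ ≈ 56.8

Gamma(k,θ) with k>1 has mode (k−1)θ, so θ = 228/(k−1).
Need P(X < 455) = 0.9 with θ tied to k this way. Start at k = 2, θ = 228: P(X<455) ≈ 0.593.
Too low — raise k to concentrate. Iterating converges to k ≈ 5.02.
Then θ = 228/(5.02−1) ≈ 56.8.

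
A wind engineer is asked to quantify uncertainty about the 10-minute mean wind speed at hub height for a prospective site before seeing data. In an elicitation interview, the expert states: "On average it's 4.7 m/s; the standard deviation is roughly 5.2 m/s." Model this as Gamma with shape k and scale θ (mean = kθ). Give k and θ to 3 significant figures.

For Gamma(k, scale θ): mean = kθ, variance = kθ², so CV = 1/√k.
CV = SD/mean = 5.2/4.7 = 1.106, hence k = 1/CV² = 0.817.
Then θ = mean/k = 4.7/0.817 = 5.75.

k ≈ 0.817, θ ≈ 5.75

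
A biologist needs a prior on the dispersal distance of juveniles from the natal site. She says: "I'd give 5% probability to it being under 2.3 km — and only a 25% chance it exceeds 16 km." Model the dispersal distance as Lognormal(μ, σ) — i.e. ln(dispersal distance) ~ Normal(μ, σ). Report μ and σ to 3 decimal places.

μ ≈ 2.209, σ ≈ 0.836

If T ~ Lognormal(μ,σ) then ln T ~ Normal(μ,σ), so the p-quantile of ln T is μ + z_p·σ.
ln(2.3) = 0.8329 and ln(16) = 2.773; z_{0.05} = -1.645, z_{0.75} = 0.6745.
σ = (2.773 − 0.8329)/(0.6745 − (-1.645)) = 0.836.
μ = 0.8329 − (-1.645)·0.836 = 2.209.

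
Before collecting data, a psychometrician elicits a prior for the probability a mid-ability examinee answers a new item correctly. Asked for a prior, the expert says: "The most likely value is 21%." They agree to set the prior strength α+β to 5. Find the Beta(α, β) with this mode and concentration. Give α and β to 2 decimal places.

For α,β > 1 the Beta mode is (α−1)/(α+β−2). With α+β = 5, the mode is (α−1)/3.
Set (α−1)/3 = 0.21 → α = 1 + 0.21·3 = 1.63.
β = 5 − α = 3.37.

α = 1.63, β = 3.37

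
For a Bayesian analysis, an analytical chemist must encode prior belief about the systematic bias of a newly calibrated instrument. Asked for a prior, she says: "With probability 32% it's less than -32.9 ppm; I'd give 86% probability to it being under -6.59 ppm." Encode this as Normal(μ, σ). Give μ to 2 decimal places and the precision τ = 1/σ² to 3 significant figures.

For Normal(μ,σ), the p-quantile is μ + z_p·σ. Here z_{0.32} = -0.4677, z_{0.86} = 1.08.
So -32.9 = μ − 0.4677σ and -6.59 = μ + 1.08σ.
Subtracting: σ = (-6.59 − -32.9)/(1.08 − (-0.4677)) = 17.00.
Then μ = -32.9 − (-0.4677)·17.00 = -24.95.
Precision τ = 1/σ² = 1/17² = 0.00346.

μ = -24.95, τ = 0.00346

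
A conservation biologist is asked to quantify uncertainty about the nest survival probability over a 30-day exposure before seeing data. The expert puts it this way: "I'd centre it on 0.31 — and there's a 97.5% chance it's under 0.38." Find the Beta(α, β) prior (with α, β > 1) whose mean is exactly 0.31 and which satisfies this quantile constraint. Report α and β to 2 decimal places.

With mean 0.31 fixed, write α = 0.31s, β = 0.69s where s = α+β.
Need P(θ < 0.38) = 0.975 under Beta(0.31s, 0.69s). Normal approximation: (q−m)/√(m(1−m)/s) ≈ z_{0.975} = 1.96, so s ≈ 0.31·0.69·(1.96)²/(0.38−0.31)² = 167.7.
At s = 167.7: P(θ<0.38) ≈ 0.972. Adjusting to match 0.975 gives s ≈ 176.37.
So α = 0.31·176.37 ≈ 54.67, β = 0.69·176.37 ≈ 121.69.

α ≈ 54.67, β ≈ 121.69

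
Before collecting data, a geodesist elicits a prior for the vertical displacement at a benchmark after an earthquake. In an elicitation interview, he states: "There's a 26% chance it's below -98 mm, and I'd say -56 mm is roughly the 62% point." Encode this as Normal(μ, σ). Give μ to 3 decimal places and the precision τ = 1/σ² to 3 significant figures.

For Normal(μ,σ), the p-quantile is μ + z_p·σ. Here z_{0.26} = -0.6433, z_{0.62} = 0.3055.
So -98 = μ − 0.6433σ and -56 = μ + 0.3055σ.
Subtracting: σ = (-56 − -98)/(0.3055 − (-0.6433)) = 44.265.
Then μ = -98 − (-0.6433)·44.265 = -69.522.
Precision τ = 1/σ² = 1/44.27² = 0.00051.

μ = -69.522, τ = 0.00051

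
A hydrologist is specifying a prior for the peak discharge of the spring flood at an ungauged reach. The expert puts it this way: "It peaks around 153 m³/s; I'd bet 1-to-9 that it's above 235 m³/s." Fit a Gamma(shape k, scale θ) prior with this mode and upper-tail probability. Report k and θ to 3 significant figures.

k ≈ 11.1, θ ≈ 15.1

Gamma(k,θ) with k>1 has mode (k−1)θ, so θ = 153/(k−1).
Need P(X < 235) = 0.9 with θ tied to k this way. Start at k = 2, θ = 153: P(X<235) ≈ 0.454.
Too low — raise k to concentrate. Iterating converges to k ≈ 11.1.
Then θ = 153/(11.1−1) ≈ 15.1.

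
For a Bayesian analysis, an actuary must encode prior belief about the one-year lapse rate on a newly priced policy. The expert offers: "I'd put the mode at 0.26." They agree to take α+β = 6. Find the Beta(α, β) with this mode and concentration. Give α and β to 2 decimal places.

For α,β > 1 the Beta mode is (α−1)/(α+β−2). With α+β = 6, the mode is (α−1)/4.
Set (α−1)/4 = 0.26 → α = 1 + 0.26·4 = 2.04.
β = 6 − α = 3.96.

α = 2.04, β = 3.96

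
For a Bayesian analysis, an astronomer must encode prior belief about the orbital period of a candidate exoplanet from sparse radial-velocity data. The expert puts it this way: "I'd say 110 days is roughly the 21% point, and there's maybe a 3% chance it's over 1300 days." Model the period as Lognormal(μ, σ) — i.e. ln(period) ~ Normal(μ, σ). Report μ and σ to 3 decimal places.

μ ≈ 5.442, σ ≈ 0.919

If T ~ Lognormal(μ,σ) then ln T ~ Normal(μ,σ), so the p-quantile of ln T is μ + z_p·σ.
ln(110) = 4.7 and ln(1300) = 7.17; z_{0.21} = -0.8064, z_{0.97} = 1.881.
σ = (7.17 − 4.7)/(1.881 − (-0.8064)) = 0.919.
μ = 4.7 − (-0.8064)·0.919 = 5.442.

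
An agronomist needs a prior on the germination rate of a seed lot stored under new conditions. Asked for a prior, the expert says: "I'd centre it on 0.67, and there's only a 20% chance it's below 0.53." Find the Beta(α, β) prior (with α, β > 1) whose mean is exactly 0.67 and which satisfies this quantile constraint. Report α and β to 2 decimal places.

α ≈ 5.04, β ≈ 2.48

With mean 0.67 fixed, write α = 0.67s, β = 0.33s where s = α+β.
Need P(θ < 0.53) = 0.2 under Beta(0.67s, 0.33s). Normal approximation: (q−m)/√(m(1−m)/s) ≈ z_{0.2} = -0.842, so s ≈ 0.67·0.33·(-0.842)²/(0.53−0.67)² = 8.0.
At s = 8.0: P(θ<0.53) ≈ 0.194. Adjusting to match 0.2 gives s ≈ 7.52.
So α = 0.67·7.52 ≈ 5.04, β = 0.33·7.52 ≈ 2.48.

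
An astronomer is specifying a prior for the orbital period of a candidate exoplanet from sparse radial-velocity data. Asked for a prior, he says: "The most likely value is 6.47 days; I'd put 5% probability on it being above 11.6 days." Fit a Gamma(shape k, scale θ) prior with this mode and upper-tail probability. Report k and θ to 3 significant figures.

Gamma(k,θ) with k>1 has mode (k−1)θ, so θ = 6.47/(k−1).
Need P(X < 11.6) = 0.95 with θ tied to k this way. Start at k = 2, θ = 6.47: P(X<11.6) ≈ 0.535.
Too low — raise k to concentrate. Iterating converges to k ≈ 9.18.
Then θ = 6.47/(9.18−1) ≈ 0.791.

k ≈ 9.18, θ ≈ 0.791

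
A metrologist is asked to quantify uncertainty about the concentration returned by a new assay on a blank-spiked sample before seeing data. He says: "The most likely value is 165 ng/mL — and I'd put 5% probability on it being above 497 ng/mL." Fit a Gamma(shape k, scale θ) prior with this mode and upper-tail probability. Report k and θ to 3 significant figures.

Gamma(k,θ) with k>1 has mode (k−1)θ, so θ = 165/(k−1).
Need P(X < 497) = 0.95 with θ tied to k this way. Start at k = 2, θ = 165: P(X<497) ≈ 0.803.
Too low — raise k to concentrate. Iterating converges to k ≈ 3.18.
Then θ = 165/(3.18−1) ≈ 75.7.

k ≈ 3.18, θ ≈ 75.7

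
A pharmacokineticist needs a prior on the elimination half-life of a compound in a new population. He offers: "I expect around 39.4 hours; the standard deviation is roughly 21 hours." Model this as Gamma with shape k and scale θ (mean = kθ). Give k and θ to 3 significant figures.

k ≈ 3.52, θ ≈ 11.2

For Gamma(k, scale θ): mean = kθ, variance = kθ², so CV = 1/√k.
CV = SD/mean = 21/39.4 = 0.533, hence k = 1/CV² = 3.52.
Then θ = mean/k = 39.4/3.52 = 11.2.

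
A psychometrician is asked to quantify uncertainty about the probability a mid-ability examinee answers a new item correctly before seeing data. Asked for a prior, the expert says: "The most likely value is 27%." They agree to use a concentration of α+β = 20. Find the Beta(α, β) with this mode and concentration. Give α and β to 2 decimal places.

α = 5.86, β = 14.14

For α,β > 1 the Beta mode is (α−1)/(α+β−2). With α+β = 20, the mode is (α−1)/18.
Set (α−1)/18 = 0.27 → α = 1 + 0.27·18 = 5.86.
β = 20 − α = 14.14.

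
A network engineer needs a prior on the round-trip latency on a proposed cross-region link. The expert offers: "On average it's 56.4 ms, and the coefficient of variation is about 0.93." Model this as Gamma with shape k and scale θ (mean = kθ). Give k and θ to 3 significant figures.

k ≈ 1.16, θ ≈ 48.8

For Gamma(k, scale θ): mean = kθ, variance = kθ², so CV = 1/√k.
CV = 0.93, hence k = 1/CV² = 1.16.
Then θ = mean/k = 56.4/1.16 = 48.8.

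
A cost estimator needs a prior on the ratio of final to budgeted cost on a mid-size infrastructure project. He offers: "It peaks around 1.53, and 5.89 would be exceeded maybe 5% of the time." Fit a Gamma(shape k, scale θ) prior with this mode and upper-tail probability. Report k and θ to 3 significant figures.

k ≈ 2.4, θ ≈ 1.1

Gamma(k,θ) with k>1 has mode (k−1)θ, so θ = 1.53/(k−1).
Need P(X < 5.89) = 0.95 with θ tied to k this way. Start at k = 2, θ = 1.53: P(X<5.89) ≈ 0.897.
Too low — raise k to concentrate. Iterating converges to k ≈ 2.4.
Then θ = 1.53/(2.4−1) ≈ 1.1.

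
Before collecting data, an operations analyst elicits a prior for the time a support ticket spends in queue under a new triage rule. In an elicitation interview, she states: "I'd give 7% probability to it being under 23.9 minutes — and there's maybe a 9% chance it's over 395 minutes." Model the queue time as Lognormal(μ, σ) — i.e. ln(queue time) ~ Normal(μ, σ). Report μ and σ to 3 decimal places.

μ ≈ 4.644, σ ≈ 0.996

If T ~ Lognormal(μ,σ) then ln T ~ Normal(μ,σ), so the p-quantile of ln T is μ + z_p·σ.
ln(23.9) = 3.174 and ln(395) = 5.979; z_{0.07} = -1.476, z_{0.91} = 1.341.
σ = (5.979 − 3.174)/(1.341 − (-1.476)) = 0.996.
μ = 3.174 − (-1.476)·0.996 = 4.644.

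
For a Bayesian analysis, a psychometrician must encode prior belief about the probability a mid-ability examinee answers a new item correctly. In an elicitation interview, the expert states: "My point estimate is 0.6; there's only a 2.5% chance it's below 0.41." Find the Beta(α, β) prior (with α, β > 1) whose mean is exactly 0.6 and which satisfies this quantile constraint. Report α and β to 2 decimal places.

α ≈ 15.66, β ≈ 10.44

With mean 0.6 fixed, write α = 0.6s, β = 0.4s where s = α+β.
Need P(θ < 0.41) = 0.025 under Beta(0.6s, 0.4s). Normal approximation: (q−m)/√(m(1−m)/s) ≈ z_{0.025} = -1.96, so s ≈ 0.6·0.4·(-1.96)²/(0.41−0.6)² = 25.5.
At s = 25.5: P(θ<0.41) ≈ 0.026. Adjusting to match 0.025 gives s ≈ 26.10.
So α = 0.6·26.10 ≈ 15.66, β = 0.4·26.10 ≈ 10.44.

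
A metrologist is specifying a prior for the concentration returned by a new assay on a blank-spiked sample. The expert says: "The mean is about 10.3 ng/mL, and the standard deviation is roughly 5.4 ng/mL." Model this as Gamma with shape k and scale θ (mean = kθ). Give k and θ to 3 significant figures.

k ≈ 3.64, θ ≈ 2.83

For Gamma(k, scale θ): mean = kθ, variance = kθ², so CV = 1/√k.
CV = SD/mean = 5.4/10.3 = 0.5243, hence k = 1/CV² = 3.64.
Then θ = mean/k = 10.3/3.64 = 2.83.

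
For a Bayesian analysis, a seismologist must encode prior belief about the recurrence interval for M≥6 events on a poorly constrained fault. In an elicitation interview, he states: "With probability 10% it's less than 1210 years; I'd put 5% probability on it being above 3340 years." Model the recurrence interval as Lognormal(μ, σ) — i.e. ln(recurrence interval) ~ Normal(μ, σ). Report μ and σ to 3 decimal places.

If T ~ Lognormal(μ,σ) then ln T ~ Normal(μ,σ), so the p-quantile of ln T is μ + z_p·σ.
ln(1210) = 7.098 and ln(3340) = 8.114; z_{0.1} = -1.282, z_{0.95} = 1.645.
σ = (8.114 − 7.098)/(1.645 − (-1.282)) = 0.347.
μ = 7.098 − (-1.282)·0.347 = 7.543.

μ ≈ 7.543, σ ≈ 0.347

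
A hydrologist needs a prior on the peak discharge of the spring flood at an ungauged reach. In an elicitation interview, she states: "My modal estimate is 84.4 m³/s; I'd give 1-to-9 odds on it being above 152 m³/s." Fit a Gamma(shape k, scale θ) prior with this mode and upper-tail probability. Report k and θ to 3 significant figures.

Gamma(k,θ) with k>1 has mode (k−1)θ, so θ = 84.4/(k−1).
Need P(X < 152) = 0.9 with θ tied to k this way. Start at k = 2, θ = 84.4: P(X<152) ≈ 0.537.
Too low — raise k to concentrate. Iterating converges to k ≈ 6.5.
Then θ = 84.4/(6.5−1) ≈ 15.3.

k ≈ 6.5, θ ≈ 15.3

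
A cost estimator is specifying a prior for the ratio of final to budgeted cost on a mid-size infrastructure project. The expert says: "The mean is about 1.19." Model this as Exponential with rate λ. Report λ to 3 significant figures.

Exponential mean = 1/λ, so λ = 1/1.19 = 0.84.

λ ≈ 0.84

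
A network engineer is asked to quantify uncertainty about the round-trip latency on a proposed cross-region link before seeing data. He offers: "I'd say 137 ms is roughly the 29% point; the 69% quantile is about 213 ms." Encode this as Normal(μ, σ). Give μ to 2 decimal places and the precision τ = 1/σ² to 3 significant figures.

μ = 177.08, τ = 0.000191

The p-quantile of Normal(μ,σ) is μ + z_p·σ, with z_{0.29} = -0.5534 and z_{0.69} = 0.4959.
Eliminate σ: μ = (z₂·x₁ − z₁·x₂)/(z₂ − z₁) = (0.4959·137 − (-0.5534)·213)/1.049 = 177.08.
Then σ = (x₂ − x₁)/(z₂ − z₁) = (213 − 137)/1.049 = 72.43.
Precision τ = 1/σ² = 1/72.43² = 0.000191.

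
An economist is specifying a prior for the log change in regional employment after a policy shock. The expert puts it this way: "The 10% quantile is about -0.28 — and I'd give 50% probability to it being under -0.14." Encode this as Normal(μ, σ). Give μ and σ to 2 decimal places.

For Normal(μ,σ), the p-quantile is μ + z_p·σ. Here z_{0.1} = -1.282, z_{0.5} = 0.
So -0.28 = μ − 1.282σ and -0.14 = μ + 0σ.
Subtracting: σ = (-0.14 − -0.28)/(0 − (-1.282)) = 0.11.
Then μ = -0.28 − (-1.282)·0.11 = -0.14.

μ = -0.14, σ = 0.11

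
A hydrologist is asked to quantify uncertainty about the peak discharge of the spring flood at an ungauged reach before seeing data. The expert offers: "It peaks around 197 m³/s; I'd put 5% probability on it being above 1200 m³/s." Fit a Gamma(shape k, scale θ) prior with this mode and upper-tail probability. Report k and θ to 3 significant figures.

k ≈ 1.7, θ ≈ 283

Gamma(k,θ) with k>1 has mode (k−1)θ, so θ = 197/(k−1).
Need P(X < 1200) = 0.95 with θ tied to k this way. Start at k = 2, θ = 197: P(X<1200) ≈ 0.984.
Too high — lower k to spread out. Iterating converges to k ≈ 1.7.
Then θ = 197/(1.7−1) ≈ 283.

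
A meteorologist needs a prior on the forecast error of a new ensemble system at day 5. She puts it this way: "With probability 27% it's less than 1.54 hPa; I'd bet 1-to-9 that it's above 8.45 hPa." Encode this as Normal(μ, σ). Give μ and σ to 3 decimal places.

μ = 3.775, σ = 3.648

The p-quantile of Normal(μ,σ) is μ + z_p·σ, with z_{0.27} = -0.6128 and z_{0.9} = 1.282.
Eliminate σ: μ = (z₂·x₁ − z₁·x₂)/(z₂ − z₁) = (1.282·1.54 − (-0.6128)·8.45)/1.894 = 3.775.
Then σ = (x₂ − x₁)/(z₂ − z₁) = (8.45 − 1.54)/1.894 = 3.648.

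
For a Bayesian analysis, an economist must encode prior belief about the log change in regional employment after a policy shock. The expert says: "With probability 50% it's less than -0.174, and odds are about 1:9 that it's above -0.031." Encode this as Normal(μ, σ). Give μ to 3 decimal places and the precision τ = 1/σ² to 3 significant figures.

For Normal(μ,σ), the p-quantile is μ + z_p·σ. Here z_{0.5} = 0, z_{0.9} = 1.282.
So -0.174 = μ + 0σ and -0.031 = μ + 1.282σ.
Subtracting: σ = (-0.031 − -0.174)/(1.282 − (0)) = 0.112.
Then μ = -0.174 − (0)·0.112 = -0.174.
Precision τ = 1/σ² = 1/0.1116² = 80.3.

μ = -0.174, τ = 80.3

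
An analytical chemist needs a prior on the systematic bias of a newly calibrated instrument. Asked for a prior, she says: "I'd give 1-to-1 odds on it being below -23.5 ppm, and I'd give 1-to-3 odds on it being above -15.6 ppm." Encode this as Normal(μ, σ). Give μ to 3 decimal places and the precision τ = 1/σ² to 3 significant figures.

For Normal(μ,σ), the p-quantile is μ + z_p·σ. Here z_{0.5} = 0, z_{0.75} = 0.6745.
So -23.5 = μ + 0σ and -15.6 = μ + 0.6745σ.
Subtracting: σ = (-15.6 − -23.5)/(0.6745 − (0)) = 11.713.
Then μ = -23.5 − (0)·11.713 = -23.500.
Precision τ = 1/σ² = 1/11.71² = 0.00729.

μ = -23.500, τ = 0.00729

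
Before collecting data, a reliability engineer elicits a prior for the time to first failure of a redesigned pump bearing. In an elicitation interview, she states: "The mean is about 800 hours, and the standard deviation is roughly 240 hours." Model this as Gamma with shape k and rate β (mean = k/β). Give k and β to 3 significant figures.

k ≈ 11.1, β ≈ 0.0139

For Gamma(k, rate β): mean = k/β, variance = k/β², so CV = 1/√k.
CV = SD/mean = 240/800 = 0.3, hence k = 1/CV² = 11.1.
Then β = k/mean = 11.1/800 = 0.0139.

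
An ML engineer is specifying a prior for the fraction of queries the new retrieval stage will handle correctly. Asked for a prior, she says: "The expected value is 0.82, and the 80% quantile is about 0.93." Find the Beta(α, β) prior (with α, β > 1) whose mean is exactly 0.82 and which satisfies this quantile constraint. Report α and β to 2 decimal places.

With mean 0.82 fixed, write α = 0.82s, β = 0.18s where s = α+β.
Need P(θ < 0.93) = 0.8 under Beta(0.82s, 0.18s). Normal approximation: (q−m)/√(m(1−m)/s) ≈ z_{0.8} = 0.842, so s ≈ 0.82·0.18·(0.842)²/(0.93−0.82)² = 8.6.
At s = 8.6: P(θ<0.93) ≈ 0.801. Adjusting to match 0.8 gives s ≈ 8.58.
So α = 0.82·8.58 ≈ 7.03, β = 0.18·8.58 ≈ 1.54.

α ≈ 7.03, β ≈ 1.54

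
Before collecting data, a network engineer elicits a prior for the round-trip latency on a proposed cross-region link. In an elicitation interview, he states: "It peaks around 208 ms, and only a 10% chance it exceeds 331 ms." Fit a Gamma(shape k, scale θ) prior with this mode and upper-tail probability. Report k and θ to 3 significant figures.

Gamma(k,θ) with k>1 has mode (k−1)θ, so θ = 208/(k−1).
Need P(X < 331) = 0.9 with θ tied to k this way. Start at k = 2, θ = 208: P(X<331) ≈ 0.472.
Too low — raise k to concentrate. Iterating converges to k ≈ 9.7.
Then θ = 208/(9.7−1) ≈ 23.9.

k ≈ 9.7, θ ≈ 23.9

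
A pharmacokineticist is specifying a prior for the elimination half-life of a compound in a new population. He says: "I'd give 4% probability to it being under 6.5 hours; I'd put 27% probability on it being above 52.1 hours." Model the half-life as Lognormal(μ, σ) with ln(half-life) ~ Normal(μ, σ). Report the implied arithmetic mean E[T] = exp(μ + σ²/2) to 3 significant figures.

E[T] ≈ 44.8 hours

If T ~ Lognormal(μ,σ) then ln T ~ Normal(μ,σ), so the p-quantile of ln T is μ + z_p·σ.
ln(6.5) = 1.872 and ln(52.1) = 3.953; z_{0.04} = -1.751, z_{0.73} = 0.6128.
σ = (3.953 − 1.872)/(0.6128 − (-1.751)) = 0.881.
μ = 1.872 − (-1.751)·0.881 = 3.414.
E[T] = exp(μ + σ²/2) = exp(3.414 + 0.3878) = 44.8 hours.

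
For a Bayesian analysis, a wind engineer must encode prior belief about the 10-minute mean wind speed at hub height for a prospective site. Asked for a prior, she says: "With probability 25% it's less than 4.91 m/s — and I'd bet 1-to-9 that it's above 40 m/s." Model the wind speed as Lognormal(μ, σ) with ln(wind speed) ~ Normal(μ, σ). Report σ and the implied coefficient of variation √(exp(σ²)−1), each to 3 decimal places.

σ ≈ 1.072, CV ≈ 1.469

If T ~ Lognormal(μ,σ) then ln T ~ Normal(μ,σ), so the p-quantile of ln T is μ + z_p·σ.
ln(4.91) = 1.591 and ln(40) = 3.689; z_{0.25} = -0.6745, z_{0.9} = 1.282.
σ = (3.689 − 1.591)/(1.282 − (-0.6745)) = 1.072.
μ = 1.591 − (-0.6745)·1.072 = 2.315.
CV = √(exp(σ²)−1) = √(exp(1.1500)−1) = 1.469.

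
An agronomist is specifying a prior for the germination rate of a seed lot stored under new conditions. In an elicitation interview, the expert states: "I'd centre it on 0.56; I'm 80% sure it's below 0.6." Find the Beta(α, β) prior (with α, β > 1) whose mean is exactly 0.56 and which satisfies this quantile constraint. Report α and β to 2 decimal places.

With mean 0.56 fixed, write α = 0.56s, β = 0.44s where s = α+β.
Need P(θ < 0.6) = 0.8 under Beta(0.56s, 0.44s). Normal approximation: (q−m)/√(m(1−m)/s) ≈ z_{0.8} = 0.842, so s ≈ 0.56·0.44·(0.842)²/(0.6−0.56)² = 109.1.
At s = 109.1: P(θ<0.6) ≈ 0.799. Adjusting to match 0.8 gives s ≈ 109.78.
So α = 0.56·109.78 ≈ 61.48, β = 0.44·109.78 ≈ 48.30.

α ≈ 61.48, β ≈ 48.30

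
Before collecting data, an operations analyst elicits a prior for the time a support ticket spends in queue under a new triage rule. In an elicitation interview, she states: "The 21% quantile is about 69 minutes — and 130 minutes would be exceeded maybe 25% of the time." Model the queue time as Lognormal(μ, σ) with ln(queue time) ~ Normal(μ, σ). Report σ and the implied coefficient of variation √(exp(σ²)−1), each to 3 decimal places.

σ ≈ 0.428, CV ≈ 0.448

If T ~ Lognormal(μ,σ) then ln T ~ Normal(μ,σ), so the p-quantile of ln T is μ + z_p·σ.
ln(69) = 4.234 and ln(130) = 4.868; z_{0.21} = -0.8064, z_{0.75} = 0.6745.
σ = (4.868 − 4.234)/(0.6745 − (-0.8064)) = 0.428.
μ = 4.234 − (-0.8064)·0.428 = 4.579.
CV = √(exp(σ²)−1) = √(exp(0.1830)−1) = 0.448.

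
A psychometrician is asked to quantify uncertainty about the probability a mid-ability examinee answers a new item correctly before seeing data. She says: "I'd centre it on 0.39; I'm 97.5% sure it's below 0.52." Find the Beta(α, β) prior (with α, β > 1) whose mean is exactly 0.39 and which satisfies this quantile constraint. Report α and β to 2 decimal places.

α ≈ 21.78, β ≈ 34.06

With mean 0.39 fixed, write α = 0.39s, β = 0.61s where s = α+β.
Need P(θ < 0.52) = 0.975 under Beta(0.39s, 0.61s). Normal approximation: (q−m)/√(m(1−m)/s) ≈ z_{0.975} = 1.96, so s ≈ 0.39·0.61·(1.96)²/(0.52−0.39)² = 54.1.
At s = 54.1: P(θ<0.52) ≈ 0.973. Adjusting to match 0.975 gives s ≈ 55.84.
So α = 0.39·55.84 ≈ 21.78, β = 0.61·55.84 ≈ 34.06.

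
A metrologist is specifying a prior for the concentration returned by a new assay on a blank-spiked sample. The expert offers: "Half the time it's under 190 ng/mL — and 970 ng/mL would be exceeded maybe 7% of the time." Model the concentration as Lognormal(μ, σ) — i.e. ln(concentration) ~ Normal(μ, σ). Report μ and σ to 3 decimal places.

If T ~ Lognormal(μ,σ) then ln T ~ Normal(μ,σ), so the p-quantile of ln T is μ + z_p·σ.
ln(190) = 5.247 and ln(970) = 6.877; z_{0.5} = 0, z_{0.93} = 1.476.
σ = (6.877 − 5.247)/(1.476 − (0)) = 1.105.
μ = 5.247 − (0)·1.105 = 5.247.

μ ≈ 5.247, σ ≈ 1.105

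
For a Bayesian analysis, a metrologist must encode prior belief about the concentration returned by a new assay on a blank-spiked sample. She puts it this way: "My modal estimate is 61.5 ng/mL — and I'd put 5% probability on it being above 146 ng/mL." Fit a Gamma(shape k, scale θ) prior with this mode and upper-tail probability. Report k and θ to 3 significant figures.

Gamma(k,θ) with k>1 has mode (k−1)θ, so θ = 61.5/(k−1).
Need P(X < 146) = 0.95 with θ tied to k this way. Start at k = 2, θ = 61.5: P(X<146) ≈ 0.686.
Too low — raise k to concentrate. Iterating converges to k ≈ 4.65.
Then θ = 61.5/(4.65−1) ≈ 16.8.

k ≈ 4.65, θ ≈ 16.8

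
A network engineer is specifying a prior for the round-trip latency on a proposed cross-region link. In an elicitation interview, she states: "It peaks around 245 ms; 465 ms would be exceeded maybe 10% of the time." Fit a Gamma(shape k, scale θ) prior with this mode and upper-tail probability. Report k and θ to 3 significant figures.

Gamma(k,θ) with k>1 has mode (k−1)θ, so θ = 245/(k−1).
Need P(X < 465) = 0.9 with θ tied to k this way. Start at k = 2, θ = 245: P(X<465) ≈ 0.566.
Too low — raise k to concentrate. Iterating converges to k ≈ 5.66.
Then θ = 245/(5.66−1) ≈ 52.6.

k ≈ 5.66, θ ≈ 52.6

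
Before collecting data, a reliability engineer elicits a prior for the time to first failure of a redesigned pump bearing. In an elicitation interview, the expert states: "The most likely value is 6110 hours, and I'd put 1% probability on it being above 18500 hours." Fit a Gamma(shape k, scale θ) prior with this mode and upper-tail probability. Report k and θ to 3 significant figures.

Gamma(k,θ) with k>1 has mode (k−1)θ, so θ = 6110/(k−1).
Need P(X < 18500) = 0.99 with θ tied to k this way. Start at k = 2, θ = 6110: P(X<18500) ≈ 0.805.
Too low — raise k to concentrate. Iterating converges to k ≈ 4.66.
Then θ = 6110/(4.66−1) ≈ 1670.

k ≈ 4.66, θ ≈ 1670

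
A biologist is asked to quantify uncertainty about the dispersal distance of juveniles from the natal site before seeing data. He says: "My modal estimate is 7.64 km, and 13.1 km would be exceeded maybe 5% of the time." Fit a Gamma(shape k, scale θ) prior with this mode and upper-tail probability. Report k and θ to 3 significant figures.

k ≈ 10.6, θ ≈ 0.796

Gamma(k,θ) with k>1 has mode (k−1)θ, so θ = 7.64/(k−1).
Need P(X < 13.1) = 0.95 with θ tied to k this way. Start at k = 2, θ = 7.64: P(X<13.1) ≈ 0.511.
Too low — raise k to concentrate. Iterating converges to k ≈ 10.6.
Then θ = 7.64/(10.6−1) ≈ 0.796.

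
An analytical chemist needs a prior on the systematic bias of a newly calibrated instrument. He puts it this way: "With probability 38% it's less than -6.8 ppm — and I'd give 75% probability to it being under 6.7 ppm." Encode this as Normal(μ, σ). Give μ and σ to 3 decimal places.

The p-quantile of Normal(μ,σ) is μ + z_p·σ, with z_{0.38} = -0.3055 and z_{0.75} = 0.6745.
Eliminate σ: μ = (z₂·x₁ − z₁·x₂)/(z₂ − z₁) = (0.6745·-6.8 − (-0.3055)·6.7)/0.98 = -2.592.
Then σ = (x₂ − x₁)/(z₂ − z₁) = (6.7 − -6.8)/0.98 = 13.776.

μ = -2.592, σ = 13.776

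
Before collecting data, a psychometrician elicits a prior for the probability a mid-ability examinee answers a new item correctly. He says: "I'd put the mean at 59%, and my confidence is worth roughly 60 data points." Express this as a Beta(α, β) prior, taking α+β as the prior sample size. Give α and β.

Under the effective-sample-size interpretation, Beta(α, β) has prior mean α/(α+β) and prior sample size α+β.
So α+β = 60 and α/(α+β) = 0.59, giving α = 0.59·60 = 35.4 and β = 60 − 35.4 = 24.6.

α = 35.4, β = 24.6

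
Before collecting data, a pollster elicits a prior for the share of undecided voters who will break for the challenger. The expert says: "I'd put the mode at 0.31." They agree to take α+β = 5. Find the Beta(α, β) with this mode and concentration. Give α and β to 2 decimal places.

For α,β > 1 the Beta mode is (α−1)/(α+β−2). With α+β = 5, the mode is (α−1)/3.
Set (α−1)/3 = 0.31 → α = 1 + 0.31·3 = 1.93.
β = 5 − α = 3.07.

α = 1.93, β = 3.07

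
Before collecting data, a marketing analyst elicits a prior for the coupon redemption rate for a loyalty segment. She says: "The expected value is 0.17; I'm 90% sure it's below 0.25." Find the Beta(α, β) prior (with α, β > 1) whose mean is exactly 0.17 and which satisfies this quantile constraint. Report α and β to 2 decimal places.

α ≈ 6.56, β ≈ 32.05

With mean 0.17 fixed, write α = 0.17s, β = 0.83s where s = α+β.
Need P(θ < 0.25) = 0.9 under Beta(0.17s, 0.83s). Normal approximation: (q−m)/√(m(1−m)/s) ≈ z_{0.9} = 1.28, so s ≈ 0.17·0.83·(1.28)²/(0.25−0.17)² = 36.2.
At s = 36.2: P(θ<0.25) ≈ 0.894. Adjusting to match 0.9 gives s ≈ 38.62.
So α = 0.17·38.62 ≈ 6.56, β = 0.83·38.62 ≈ 32.05.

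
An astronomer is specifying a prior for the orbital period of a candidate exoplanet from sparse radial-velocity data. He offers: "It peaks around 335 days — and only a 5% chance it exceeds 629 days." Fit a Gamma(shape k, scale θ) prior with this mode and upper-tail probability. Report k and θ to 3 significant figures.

Gamma(k,θ) with k>1 has mode (k−1)θ, so θ = 335/(k−1).
Need P(X < 629) = 0.95 with θ tied to k this way. Start at k = 2, θ = 335: P(X<629) ≈ 0.560.
Too low — raise k to concentrate. Iterating converges to k ≈ 8.01.
Then θ = 335/(8.01−1) ≈ 47.8.

k ≈ 8.01, θ ≈ 47.8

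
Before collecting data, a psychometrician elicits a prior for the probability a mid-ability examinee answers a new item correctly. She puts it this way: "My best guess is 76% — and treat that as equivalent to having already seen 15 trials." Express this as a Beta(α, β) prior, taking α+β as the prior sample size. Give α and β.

Under the effective-sample-size interpretation, Beta(α, β) has prior mean α/(α+β) and prior sample size α+β.
So α+β = 15 and α/(α+β) = 0.76, giving α = 0.76·15 = 11.4 and β = 15 − 11.4 = 3.6.

α = 11.4, β = 3.6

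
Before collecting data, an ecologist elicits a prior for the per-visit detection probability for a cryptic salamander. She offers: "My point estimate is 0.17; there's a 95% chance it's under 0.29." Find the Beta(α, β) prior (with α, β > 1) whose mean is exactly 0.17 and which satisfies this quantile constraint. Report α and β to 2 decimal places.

With mean 0.17 fixed, write α = 0.17s, β = 0.83s where s = α+β.
Need P(θ < 0.29) = 0.95 under Beta(0.17s, 0.83s). Normal approximation: (q−m)/√(m(1−m)/s) ≈ z_{0.95} = 1.64, so s ≈ 0.17·0.83·(1.64)²/(0.29−0.17)² = 26.5.
At s = 26.5: P(θ<0.29) ≈ 0.937. Adjusting to match 0.95 gives s ≈ 31.19.
So α = 0.17·31.19 ≈ 5.30, β = 0.83·31.19 ≈ 25.89.

α ≈ 5.30, β ≈ 25.89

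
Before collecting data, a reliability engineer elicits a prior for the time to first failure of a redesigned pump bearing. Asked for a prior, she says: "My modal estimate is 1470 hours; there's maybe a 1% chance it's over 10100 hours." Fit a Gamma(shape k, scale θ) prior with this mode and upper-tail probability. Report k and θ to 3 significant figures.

Gamma(k,θ) with k>1 has mode (k−1)θ, so θ = 1470/(k−1).
Need P(X < 10100) = 0.99 with θ tied to k this way. Start at k = 2, θ = 1470: P(X<10100) ≈ 0.992.
Too high — lower k to spread out. Iterating converges to k ≈ 1.95.
Then θ = 1470/(1.95−1) ≈ 1540.

k ≈ 1.95, θ ≈ 1540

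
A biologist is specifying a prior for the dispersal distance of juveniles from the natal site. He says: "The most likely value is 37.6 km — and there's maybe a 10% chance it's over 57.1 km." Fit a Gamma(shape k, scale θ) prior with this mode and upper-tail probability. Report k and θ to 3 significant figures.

k ≈ 11.7, θ ≈ 3.52

Gamma(k,θ) with k>1 has mode (k−1)θ, so θ = 37.6/(k−1).
Need P(X < 57.1) = 0.9 with θ tied to k this way. Start at k = 2, θ = 37.6: P(X<57.1) ≈ 0.448.
Too low — raise k to concentrate. Iterating converges to k ≈ 11.7.
Then θ = 37.6/(11.7−1) ≈ 3.52.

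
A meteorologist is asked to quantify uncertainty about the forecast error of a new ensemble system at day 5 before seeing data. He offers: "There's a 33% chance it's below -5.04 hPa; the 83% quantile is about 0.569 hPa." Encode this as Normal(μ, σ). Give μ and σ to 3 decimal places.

For Normal(μ,σ), the p-quantile is μ + z_p·σ. Here z_{0.33} = -0.4399, z_{0.83} = 0.9542.
So -5.04 = μ − 0.4399σ and 0.569 = μ + 0.9542σ.
Subtracting: σ = (0.569 − -5.04)/(0.9542 − (-0.4399)) = 4.023.
Then μ = -5.04 − (-0.4399)·4.023 = -3.270.

μ = -3.270, σ = 4.023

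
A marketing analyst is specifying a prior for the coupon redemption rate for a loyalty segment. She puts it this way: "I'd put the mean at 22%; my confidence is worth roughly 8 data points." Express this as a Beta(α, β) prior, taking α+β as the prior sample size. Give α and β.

α = 1.76, β = 6.24

Under the effective-sample-size interpretation, Beta(α, β) has prior mean α/(α+β) and prior sample size α+β.
So α+β = 8 and α/(α+β) = 0.22, giving α = 0.22·8 = 1.76 and β = 8 − 1.76 = 6.24.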